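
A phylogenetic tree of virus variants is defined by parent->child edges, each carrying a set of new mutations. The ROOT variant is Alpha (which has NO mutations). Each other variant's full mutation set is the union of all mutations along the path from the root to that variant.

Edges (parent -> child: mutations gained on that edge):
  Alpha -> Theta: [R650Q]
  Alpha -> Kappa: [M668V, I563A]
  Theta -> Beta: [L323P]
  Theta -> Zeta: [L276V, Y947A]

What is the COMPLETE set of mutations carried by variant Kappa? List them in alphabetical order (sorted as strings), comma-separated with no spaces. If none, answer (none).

Answer: I563A,M668V

Derivation:
At Alpha: gained [] -> total []
At Kappa: gained ['M668V', 'I563A'] -> total ['I563A', 'M668V']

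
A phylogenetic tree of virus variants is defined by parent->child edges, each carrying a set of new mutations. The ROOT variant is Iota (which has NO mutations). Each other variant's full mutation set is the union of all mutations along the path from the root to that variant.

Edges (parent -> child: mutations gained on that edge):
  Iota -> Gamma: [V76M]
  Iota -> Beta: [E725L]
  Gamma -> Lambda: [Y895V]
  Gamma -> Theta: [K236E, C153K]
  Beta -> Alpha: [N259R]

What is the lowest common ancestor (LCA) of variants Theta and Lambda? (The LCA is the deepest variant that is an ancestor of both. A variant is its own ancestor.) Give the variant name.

Answer: Gamma

Derivation:
Path from root to Theta: Iota -> Gamma -> Theta
  ancestors of Theta: {Iota, Gamma, Theta}
Path from root to Lambda: Iota -> Gamma -> Lambda
  ancestors of Lambda: {Iota, Gamma, Lambda}
Common ancestors: {Iota, Gamma}
Walk up from Lambda: Lambda (not in ancestors of Theta), Gamma (in ancestors of Theta), Iota (in ancestors of Theta)
Deepest common ancestor (LCA) = Gamma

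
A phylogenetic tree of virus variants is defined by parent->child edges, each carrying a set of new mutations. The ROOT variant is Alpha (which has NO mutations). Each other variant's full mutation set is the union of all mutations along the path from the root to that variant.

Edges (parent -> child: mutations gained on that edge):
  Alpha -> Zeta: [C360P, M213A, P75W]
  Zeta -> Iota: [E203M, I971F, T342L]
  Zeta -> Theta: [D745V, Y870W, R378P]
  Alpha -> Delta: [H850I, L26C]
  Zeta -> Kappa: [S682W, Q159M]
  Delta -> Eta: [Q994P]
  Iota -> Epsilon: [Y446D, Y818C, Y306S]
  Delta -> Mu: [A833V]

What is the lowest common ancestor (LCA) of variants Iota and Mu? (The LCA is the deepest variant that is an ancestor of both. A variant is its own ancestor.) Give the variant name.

Answer: Alpha

Derivation:
Path from root to Iota: Alpha -> Zeta -> Iota
  ancestors of Iota: {Alpha, Zeta, Iota}
Path from root to Mu: Alpha -> Delta -> Mu
  ancestors of Mu: {Alpha, Delta, Mu}
Common ancestors: {Alpha}
Walk up from Mu: Mu (not in ancestors of Iota), Delta (not in ancestors of Iota), Alpha (in ancestors of Iota)
Deepest common ancestor (LCA) = Alpha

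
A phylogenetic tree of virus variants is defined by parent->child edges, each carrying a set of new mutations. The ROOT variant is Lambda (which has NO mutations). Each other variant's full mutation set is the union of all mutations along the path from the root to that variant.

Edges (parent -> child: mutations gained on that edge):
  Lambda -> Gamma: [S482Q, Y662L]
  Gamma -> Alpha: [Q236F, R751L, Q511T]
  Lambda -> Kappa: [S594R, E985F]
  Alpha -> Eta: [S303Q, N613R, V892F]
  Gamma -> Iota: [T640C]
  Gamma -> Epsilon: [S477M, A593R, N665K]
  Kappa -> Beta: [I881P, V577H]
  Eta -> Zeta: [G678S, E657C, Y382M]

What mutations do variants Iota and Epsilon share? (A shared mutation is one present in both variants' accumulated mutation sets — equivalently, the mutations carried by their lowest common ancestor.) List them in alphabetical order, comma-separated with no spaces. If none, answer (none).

Accumulating mutations along path to Iota:
  At Lambda: gained [] -> total []
  At Gamma: gained ['S482Q', 'Y662L'] -> total ['S482Q', 'Y662L']
  At Iota: gained ['T640C'] -> total ['S482Q', 'T640C', 'Y662L']
Mutations(Iota) = ['S482Q', 'T640C', 'Y662L']
Accumulating mutations along path to Epsilon:
  At Lambda: gained [] -> total []
  At Gamma: gained ['S482Q', 'Y662L'] -> total ['S482Q', 'Y662L']
  At Epsilon: gained ['S477M', 'A593R', 'N665K'] -> total ['A593R', 'N665K', 'S477M', 'S482Q', 'Y662L']
Mutations(Epsilon) = ['A593R', 'N665K', 'S477M', 'S482Q', 'Y662L']
Intersection: ['S482Q', 'T640C', 'Y662L'] ∩ ['A593R', 'N665K', 'S477M', 'S482Q', 'Y662L'] = ['S482Q', 'Y662L']

Answer: S482Q,Y662L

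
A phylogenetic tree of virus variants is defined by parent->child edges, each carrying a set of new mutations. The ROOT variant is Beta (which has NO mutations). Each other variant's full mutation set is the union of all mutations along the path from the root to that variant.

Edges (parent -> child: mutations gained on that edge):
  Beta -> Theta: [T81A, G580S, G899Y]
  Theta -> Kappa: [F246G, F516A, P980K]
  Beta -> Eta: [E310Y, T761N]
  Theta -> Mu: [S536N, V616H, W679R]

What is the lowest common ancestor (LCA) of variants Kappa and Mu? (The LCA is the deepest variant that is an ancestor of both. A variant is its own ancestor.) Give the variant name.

Answer: Theta

Derivation:
Path from root to Kappa: Beta -> Theta -> Kappa
  ancestors of Kappa: {Beta, Theta, Kappa}
Path from root to Mu: Beta -> Theta -> Mu
  ancestors of Mu: {Beta, Theta, Mu}
Common ancestors: {Beta, Theta}
Walk up from Mu: Mu (not in ancestors of Kappa), Theta (in ancestors of Kappa), Beta (in ancestors of Kappa)
Deepest common ancestor (LCA) = Theta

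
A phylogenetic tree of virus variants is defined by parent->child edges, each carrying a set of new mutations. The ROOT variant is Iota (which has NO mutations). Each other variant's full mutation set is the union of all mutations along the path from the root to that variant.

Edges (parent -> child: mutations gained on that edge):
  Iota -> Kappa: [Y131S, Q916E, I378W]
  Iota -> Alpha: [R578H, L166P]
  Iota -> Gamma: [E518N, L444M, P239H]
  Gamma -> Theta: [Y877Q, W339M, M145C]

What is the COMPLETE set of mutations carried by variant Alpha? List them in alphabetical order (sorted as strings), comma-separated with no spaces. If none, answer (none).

At Iota: gained [] -> total []
At Alpha: gained ['R578H', 'L166P'] -> total ['L166P', 'R578H']

Answer: L166P,R578H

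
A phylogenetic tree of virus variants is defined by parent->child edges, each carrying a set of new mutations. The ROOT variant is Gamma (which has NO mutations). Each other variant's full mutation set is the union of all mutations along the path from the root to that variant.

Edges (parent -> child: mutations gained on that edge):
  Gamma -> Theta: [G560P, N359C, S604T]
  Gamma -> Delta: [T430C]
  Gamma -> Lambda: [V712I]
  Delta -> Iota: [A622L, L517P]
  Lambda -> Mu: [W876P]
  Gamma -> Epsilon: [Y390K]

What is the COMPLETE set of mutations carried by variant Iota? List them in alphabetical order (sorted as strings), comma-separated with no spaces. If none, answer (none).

At Gamma: gained [] -> total []
At Delta: gained ['T430C'] -> total ['T430C']
At Iota: gained ['A622L', 'L517P'] -> total ['A622L', 'L517P', 'T430C']

Answer: A622L,L517P,T430C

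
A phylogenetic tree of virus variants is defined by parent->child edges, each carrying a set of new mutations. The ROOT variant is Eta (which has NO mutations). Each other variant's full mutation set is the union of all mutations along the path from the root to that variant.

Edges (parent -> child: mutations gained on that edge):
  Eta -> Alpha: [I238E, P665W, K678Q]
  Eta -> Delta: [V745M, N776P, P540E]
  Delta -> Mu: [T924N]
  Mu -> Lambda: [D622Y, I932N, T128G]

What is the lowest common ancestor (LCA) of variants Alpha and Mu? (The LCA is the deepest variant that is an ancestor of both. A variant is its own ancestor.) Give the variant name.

Answer: Eta

Derivation:
Path from root to Alpha: Eta -> Alpha
  ancestors of Alpha: {Eta, Alpha}
Path from root to Mu: Eta -> Delta -> Mu
  ancestors of Mu: {Eta, Delta, Mu}
Common ancestors: {Eta}
Walk up from Mu: Mu (not in ancestors of Alpha), Delta (not in ancestors of Alpha), Eta (in ancestors of Alpha)
Deepest common ancestor (LCA) = Eta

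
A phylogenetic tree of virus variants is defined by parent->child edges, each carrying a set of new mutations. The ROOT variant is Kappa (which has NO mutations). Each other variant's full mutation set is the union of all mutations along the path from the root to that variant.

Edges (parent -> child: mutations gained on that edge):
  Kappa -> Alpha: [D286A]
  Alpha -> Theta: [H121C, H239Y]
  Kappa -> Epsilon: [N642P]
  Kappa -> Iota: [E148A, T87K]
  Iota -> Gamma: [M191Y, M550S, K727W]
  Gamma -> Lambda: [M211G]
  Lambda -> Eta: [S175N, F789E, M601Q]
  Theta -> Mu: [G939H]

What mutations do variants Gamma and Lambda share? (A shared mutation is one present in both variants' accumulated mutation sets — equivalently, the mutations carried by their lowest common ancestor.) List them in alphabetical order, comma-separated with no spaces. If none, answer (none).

Answer: E148A,K727W,M191Y,M550S,T87K

Derivation:
Accumulating mutations along path to Gamma:
  At Kappa: gained [] -> total []
  At Iota: gained ['E148A', 'T87K'] -> total ['E148A', 'T87K']
  At Gamma: gained ['M191Y', 'M550S', 'K727W'] -> total ['E148A', 'K727W', 'M191Y', 'M550S', 'T87K']
Mutations(Gamma) = ['E148A', 'K727W', 'M191Y', 'M550S', 'T87K']
Accumulating mutations along path to Lambda:
  At Kappa: gained [] -> total []
  At Iota: gained ['E148A', 'T87K'] -> total ['E148A', 'T87K']
  At Gamma: gained ['M191Y', 'M550S', 'K727W'] -> total ['E148A', 'K727W', 'M191Y', 'M550S', 'T87K']
  At Lambda: gained ['M211G'] -> total ['E148A', 'K727W', 'M191Y', 'M211G', 'M550S', 'T87K']
Mutations(Lambda) = ['E148A', 'K727W', 'M191Y', 'M211G', 'M550S', 'T87K']
Intersection: ['E148A', 'K727W', 'M191Y', 'M550S', 'T87K'] ∩ ['E148A', 'K727W', 'M191Y', 'M211G', 'M550S', 'T87K'] = ['E148A', 'K727W', 'M191Y', 'M550S', 'T87K']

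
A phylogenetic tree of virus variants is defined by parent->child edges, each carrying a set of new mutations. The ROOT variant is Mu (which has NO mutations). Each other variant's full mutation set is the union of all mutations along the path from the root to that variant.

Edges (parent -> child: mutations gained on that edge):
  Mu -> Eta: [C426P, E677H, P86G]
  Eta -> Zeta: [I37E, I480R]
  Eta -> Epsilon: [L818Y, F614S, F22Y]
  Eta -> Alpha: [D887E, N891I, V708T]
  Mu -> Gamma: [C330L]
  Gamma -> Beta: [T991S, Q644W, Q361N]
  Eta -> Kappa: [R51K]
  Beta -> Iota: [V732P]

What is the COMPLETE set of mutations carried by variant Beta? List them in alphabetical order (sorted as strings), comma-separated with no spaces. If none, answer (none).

At Mu: gained [] -> total []
At Gamma: gained ['C330L'] -> total ['C330L']
At Beta: gained ['T991S', 'Q644W', 'Q361N'] -> total ['C330L', 'Q361N', 'Q644W', 'T991S']

Answer: C330L,Q361N,Q644W,T991S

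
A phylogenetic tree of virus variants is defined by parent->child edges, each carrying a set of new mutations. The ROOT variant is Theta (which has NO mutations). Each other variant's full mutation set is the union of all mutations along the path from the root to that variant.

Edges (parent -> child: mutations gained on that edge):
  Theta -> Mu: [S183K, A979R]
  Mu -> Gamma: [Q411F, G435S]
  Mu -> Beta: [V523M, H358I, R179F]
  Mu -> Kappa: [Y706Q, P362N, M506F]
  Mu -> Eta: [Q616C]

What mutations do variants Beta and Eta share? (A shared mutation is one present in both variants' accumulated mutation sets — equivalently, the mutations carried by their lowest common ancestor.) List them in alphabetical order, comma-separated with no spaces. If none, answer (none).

Answer: A979R,S183K

Derivation:
Accumulating mutations along path to Beta:
  At Theta: gained [] -> total []
  At Mu: gained ['S183K', 'A979R'] -> total ['A979R', 'S183K']
  At Beta: gained ['V523M', 'H358I', 'R179F'] -> total ['A979R', 'H358I', 'R179F', 'S183K', 'V523M']
Mutations(Beta) = ['A979R', 'H358I', 'R179F', 'S183K', 'V523M']
Accumulating mutations along path to Eta:
  At Theta: gained [] -> total []
  At Mu: gained ['S183K', 'A979R'] -> total ['A979R', 'S183K']
  At Eta: gained ['Q616C'] -> total ['A979R', 'Q616C', 'S183K']
Mutations(Eta) = ['A979R', 'Q616C', 'S183K']
Intersection: ['A979R', 'H358I', 'R179F', 'S183K', 'V523M'] ∩ ['A979R', 'Q616C', 'S183K'] = ['A979R', 'S183K']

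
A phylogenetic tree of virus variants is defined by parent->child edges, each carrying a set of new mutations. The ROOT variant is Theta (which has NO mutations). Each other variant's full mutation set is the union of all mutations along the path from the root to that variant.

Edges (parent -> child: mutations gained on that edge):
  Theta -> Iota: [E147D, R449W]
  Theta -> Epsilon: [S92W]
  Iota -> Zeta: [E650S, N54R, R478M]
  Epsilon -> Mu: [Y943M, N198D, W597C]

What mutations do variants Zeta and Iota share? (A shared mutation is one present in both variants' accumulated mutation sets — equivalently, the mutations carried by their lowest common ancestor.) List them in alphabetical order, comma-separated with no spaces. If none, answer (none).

Accumulating mutations along path to Zeta:
  At Theta: gained [] -> total []
  At Iota: gained ['E147D', 'R449W'] -> total ['E147D', 'R449W']
  At Zeta: gained ['E650S', 'N54R', 'R478M'] -> total ['E147D', 'E650S', 'N54R', 'R449W', 'R478M']
Mutations(Zeta) = ['E147D', 'E650S', 'N54R', 'R449W', 'R478M']
Accumulating mutations along path to Iota:
  At Theta: gained [] -> total []
  At Iota: gained ['E147D', 'R449W'] -> total ['E147D', 'R449W']
Mutations(Iota) = ['E147D', 'R449W']
Intersection: ['E147D', 'E650S', 'N54R', 'R449W', 'R478M'] ∩ ['E147D', 'R449W'] = ['E147D', 'R449W']

Answer: E147D,R449W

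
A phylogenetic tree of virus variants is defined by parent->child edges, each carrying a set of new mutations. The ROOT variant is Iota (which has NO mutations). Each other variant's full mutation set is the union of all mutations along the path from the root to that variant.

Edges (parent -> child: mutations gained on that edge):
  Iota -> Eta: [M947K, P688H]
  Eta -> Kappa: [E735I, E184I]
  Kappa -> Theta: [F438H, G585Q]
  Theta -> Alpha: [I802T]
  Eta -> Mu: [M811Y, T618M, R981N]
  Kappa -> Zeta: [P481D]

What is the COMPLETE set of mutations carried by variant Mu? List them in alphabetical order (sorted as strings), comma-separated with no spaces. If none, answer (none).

Answer: M811Y,M947K,P688H,R981N,T618M

Derivation:
At Iota: gained [] -> total []
At Eta: gained ['M947K', 'P688H'] -> total ['M947K', 'P688H']
At Mu: gained ['M811Y', 'T618M', 'R981N'] -> total ['M811Y', 'M947K', 'P688H', 'R981N', 'T618M']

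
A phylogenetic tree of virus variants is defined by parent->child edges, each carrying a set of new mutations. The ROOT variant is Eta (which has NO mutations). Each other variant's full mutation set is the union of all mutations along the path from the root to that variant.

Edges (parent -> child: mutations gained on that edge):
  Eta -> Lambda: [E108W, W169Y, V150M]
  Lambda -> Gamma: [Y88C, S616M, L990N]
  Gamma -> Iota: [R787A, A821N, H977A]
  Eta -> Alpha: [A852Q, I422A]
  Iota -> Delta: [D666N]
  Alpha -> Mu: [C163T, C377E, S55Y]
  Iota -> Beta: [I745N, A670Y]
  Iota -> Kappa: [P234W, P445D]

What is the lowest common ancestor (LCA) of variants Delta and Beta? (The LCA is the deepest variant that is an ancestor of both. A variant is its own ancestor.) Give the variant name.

Path from root to Delta: Eta -> Lambda -> Gamma -> Iota -> Delta
  ancestors of Delta: {Eta, Lambda, Gamma, Iota, Delta}
Path from root to Beta: Eta -> Lambda -> Gamma -> Iota -> Beta
  ancestors of Beta: {Eta, Lambda, Gamma, Iota, Beta}
Common ancestors: {Eta, Lambda, Gamma, Iota}
Walk up from Beta: Beta (not in ancestors of Delta), Iota (in ancestors of Delta), Gamma (in ancestors of Delta), Lambda (in ancestors of Delta), Eta (in ancestors of Delta)
Deepest common ancestor (LCA) = Iota

Answer: Iota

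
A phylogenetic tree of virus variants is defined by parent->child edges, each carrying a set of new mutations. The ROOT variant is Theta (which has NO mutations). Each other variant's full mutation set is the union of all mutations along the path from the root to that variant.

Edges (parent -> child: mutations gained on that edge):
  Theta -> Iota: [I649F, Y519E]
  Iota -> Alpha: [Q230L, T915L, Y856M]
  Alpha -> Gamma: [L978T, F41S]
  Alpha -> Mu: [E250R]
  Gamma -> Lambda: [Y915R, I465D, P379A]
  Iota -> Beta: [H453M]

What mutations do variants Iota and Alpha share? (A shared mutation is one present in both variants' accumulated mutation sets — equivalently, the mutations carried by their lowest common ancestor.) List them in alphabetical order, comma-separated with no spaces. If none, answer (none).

Answer: I649F,Y519E

Derivation:
Accumulating mutations along path to Iota:
  At Theta: gained [] -> total []
  At Iota: gained ['I649F', 'Y519E'] -> total ['I649F', 'Y519E']
Mutations(Iota) = ['I649F', 'Y519E']
Accumulating mutations along path to Alpha:
  At Theta: gained [] -> total []
  At Iota: gained ['I649F', 'Y519E'] -> total ['I649F', 'Y519E']
  At Alpha: gained ['Q230L', 'T915L', 'Y856M'] -> total ['I649F', 'Q230L', 'T915L', 'Y519E', 'Y856M']
Mutations(Alpha) = ['I649F', 'Q230L', 'T915L', 'Y519E', 'Y856M']
Intersection: ['I649F', 'Y519E'] ∩ ['I649F', 'Q230L', 'T915L', 'Y519E', 'Y856M'] = ['I649F', 'Y519E']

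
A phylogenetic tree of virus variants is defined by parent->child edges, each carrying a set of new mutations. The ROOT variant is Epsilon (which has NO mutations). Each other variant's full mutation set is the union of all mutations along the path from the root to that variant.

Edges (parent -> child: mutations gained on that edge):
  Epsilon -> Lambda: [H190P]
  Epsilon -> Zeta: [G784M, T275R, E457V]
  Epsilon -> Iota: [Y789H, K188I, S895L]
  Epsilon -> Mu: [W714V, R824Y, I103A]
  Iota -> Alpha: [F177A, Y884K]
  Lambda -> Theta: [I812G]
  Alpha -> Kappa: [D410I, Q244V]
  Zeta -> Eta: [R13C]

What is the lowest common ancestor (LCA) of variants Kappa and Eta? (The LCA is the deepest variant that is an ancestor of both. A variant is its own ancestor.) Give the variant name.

Answer: Epsilon

Derivation:
Path from root to Kappa: Epsilon -> Iota -> Alpha -> Kappa
  ancestors of Kappa: {Epsilon, Iota, Alpha, Kappa}
Path from root to Eta: Epsilon -> Zeta -> Eta
  ancestors of Eta: {Epsilon, Zeta, Eta}
Common ancestors: {Epsilon}
Walk up from Eta: Eta (not in ancestors of Kappa), Zeta (not in ancestors of Kappa), Epsilon (in ancestors of Kappa)
Deepest common ancestor (LCA) = Epsilon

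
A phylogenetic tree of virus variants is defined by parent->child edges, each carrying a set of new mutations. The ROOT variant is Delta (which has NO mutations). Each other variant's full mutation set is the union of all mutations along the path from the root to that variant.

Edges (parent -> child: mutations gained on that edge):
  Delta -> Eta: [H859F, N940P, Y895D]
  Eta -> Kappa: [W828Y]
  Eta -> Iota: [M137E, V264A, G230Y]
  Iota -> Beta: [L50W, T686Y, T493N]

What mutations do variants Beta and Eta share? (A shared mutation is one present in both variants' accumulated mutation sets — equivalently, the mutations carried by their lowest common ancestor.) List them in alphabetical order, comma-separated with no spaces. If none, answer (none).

Accumulating mutations along path to Beta:
  At Delta: gained [] -> total []
  At Eta: gained ['H859F', 'N940P', 'Y895D'] -> total ['H859F', 'N940P', 'Y895D']
  At Iota: gained ['M137E', 'V264A', 'G230Y'] -> total ['G230Y', 'H859F', 'M137E', 'N940P', 'V264A', 'Y895D']
  At Beta: gained ['L50W', 'T686Y', 'T493N'] -> total ['G230Y', 'H859F', 'L50W', 'M137E', 'N940P', 'T493N', 'T686Y', 'V264A', 'Y895D']
Mutations(Beta) = ['G230Y', 'H859F', 'L50W', 'M137E', 'N940P', 'T493N', 'T686Y', 'V264A', 'Y895D']
Accumulating mutations along path to Eta:
  At Delta: gained [] -> total []
  At Eta: gained ['H859F', 'N940P', 'Y895D'] -> total ['H859F', 'N940P', 'Y895D']
Mutations(Eta) = ['H859F', 'N940P', 'Y895D']
Intersection: ['G230Y', 'H859F', 'L50W', 'M137E', 'N940P', 'T493N', 'T686Y', 'V264A', 'Y895D'] ∩ ['H859F', 'N940P', 'Y895D'] = ['H859F', 'N940P', 'Y895D']

Answer: H859F,N940P,Y895D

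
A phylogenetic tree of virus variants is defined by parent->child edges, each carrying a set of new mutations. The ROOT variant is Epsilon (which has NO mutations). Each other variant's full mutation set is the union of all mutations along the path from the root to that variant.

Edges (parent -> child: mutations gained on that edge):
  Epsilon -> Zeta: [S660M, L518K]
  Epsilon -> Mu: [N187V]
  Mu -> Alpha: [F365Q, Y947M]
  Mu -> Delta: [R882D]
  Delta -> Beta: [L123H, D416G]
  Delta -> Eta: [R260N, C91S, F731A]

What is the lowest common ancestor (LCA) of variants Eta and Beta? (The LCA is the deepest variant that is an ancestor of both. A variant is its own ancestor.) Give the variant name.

Answer: Delta

Derivation:
Path from root to Eta: Epsilon -> Mu -> Delta -> Eta
  ancestors of Eta: {Epsilon, Mu, Delta, Eta}
Path from root to Beta: Epsilon -> Mu -> Delta -> Beta
  ancestors of Beta: {Epsilon, Mu, Delta, Beta}
Common ancestors: {Epsilon, Mu, Delta}
Walk up from Beta: Beta (not in ancestors of Eta), Delta (in ancestors of Eta), Mu (in ancestors of Eta), Epsilon (in ancestors of Eta)
Deepest common ancestor (LCA) = Delta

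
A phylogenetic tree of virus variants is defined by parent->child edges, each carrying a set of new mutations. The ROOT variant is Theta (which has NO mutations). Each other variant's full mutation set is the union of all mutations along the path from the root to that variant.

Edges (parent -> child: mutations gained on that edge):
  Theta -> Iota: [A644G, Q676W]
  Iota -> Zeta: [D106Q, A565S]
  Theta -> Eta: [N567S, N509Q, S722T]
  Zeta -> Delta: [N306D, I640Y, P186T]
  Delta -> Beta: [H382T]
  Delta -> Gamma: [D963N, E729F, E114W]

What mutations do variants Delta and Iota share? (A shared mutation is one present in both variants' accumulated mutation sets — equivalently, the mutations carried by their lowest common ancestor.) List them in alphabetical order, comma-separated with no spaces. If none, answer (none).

Accumulating mutations along path to Delta:
  At Theta: gained [] -> total []
  At Iota: gained ['A644G', 'Q676W'] -> total ['A644G', 'Q676W']
  At Zeta: gained ['D106Q', 'A565S'] -> total ['A565S', 'A644G', 'D106Q', 'Q676W']
  At Delta: gained ['N306D', 'I640Y', 'P186T'] -> total ['A565S', 'A644G', 'D106Q', 'I640Y', 'N306D', 'P186T', 'Q676W']
Mutations(Delta) = ['A565S', 'A644G', 'D106Q', 'I640Y', 'N306D', 'P186T', 'Q676W']
Accumulating mutations along path to Iota:
  At Theta: gained [] -> total []
  At Iota: gained ['A644G', 'Q676W'] -> total ['A644G', 'Q676W']
Mutations(Iota) = ['A644G', 'Q676W']
Intersection: ['A565S', 'A644G', 'D106Q', 'I640Y', 'N306D', 'P186T', 'Q676W'] ∩ ['A644G', 'Q676W'] = ['A644G', 'Q676W']

Answer: A644G,Q676W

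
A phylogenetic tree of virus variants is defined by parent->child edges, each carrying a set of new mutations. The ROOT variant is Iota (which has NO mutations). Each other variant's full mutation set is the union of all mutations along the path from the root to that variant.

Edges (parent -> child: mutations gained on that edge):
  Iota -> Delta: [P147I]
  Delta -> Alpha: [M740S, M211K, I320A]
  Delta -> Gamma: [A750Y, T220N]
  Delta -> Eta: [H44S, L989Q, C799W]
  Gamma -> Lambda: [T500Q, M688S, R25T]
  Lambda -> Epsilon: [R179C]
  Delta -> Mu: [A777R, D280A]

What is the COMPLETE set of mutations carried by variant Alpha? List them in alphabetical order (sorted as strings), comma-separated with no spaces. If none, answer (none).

At Iota: gained [] -> total []
At Delta: gained ['P147I'] -> total ['P147I']
At Alpha: gained ['M740S', 'M211K', 'I320A'] -> total ['I320A', 'M211K', 'M740S', 'P147I']

Answer: I320A,M211K,M740S,P147I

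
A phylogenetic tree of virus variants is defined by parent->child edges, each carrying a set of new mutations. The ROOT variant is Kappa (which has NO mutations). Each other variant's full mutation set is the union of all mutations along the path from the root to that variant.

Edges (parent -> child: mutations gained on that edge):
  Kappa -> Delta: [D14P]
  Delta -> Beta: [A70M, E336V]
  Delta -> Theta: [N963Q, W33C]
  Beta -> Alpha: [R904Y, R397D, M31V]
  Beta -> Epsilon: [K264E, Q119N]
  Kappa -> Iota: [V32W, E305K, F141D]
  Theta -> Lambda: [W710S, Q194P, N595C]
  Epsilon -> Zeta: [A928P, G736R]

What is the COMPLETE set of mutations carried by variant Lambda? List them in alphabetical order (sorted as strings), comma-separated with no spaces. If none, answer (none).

Answer: D14P,N595C,N963Q,Q194P,W33C,W710S

Derivation:
At Kappa: gained [] -> total []
At Delta: gained ['D14P'] -> total ['D14P']
At Theta: gained ['N963Q', 'W33C'] -> total ['D14P', 'N963Q', 'W33C']
At Lambda: gained ['W710S', 'Q194P', 'N595C'] -> total ['D14P', 'N595C', 'N963Q', 'Q194P', 'W33C', 'W710S']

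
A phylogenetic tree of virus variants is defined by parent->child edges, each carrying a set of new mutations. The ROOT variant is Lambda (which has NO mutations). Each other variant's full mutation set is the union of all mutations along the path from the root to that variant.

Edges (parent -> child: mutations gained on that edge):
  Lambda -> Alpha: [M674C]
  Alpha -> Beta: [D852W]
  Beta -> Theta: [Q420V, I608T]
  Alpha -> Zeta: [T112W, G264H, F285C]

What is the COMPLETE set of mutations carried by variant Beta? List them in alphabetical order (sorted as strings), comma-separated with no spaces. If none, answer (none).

Answer: D852W,M674C

Derivation:
At Lambda: gained [] -> total []
At Alpha: gained ['M674C'] -> total ['M674C']
At Beta: gained ['D852W'] -> total ['D852W', 'M674C']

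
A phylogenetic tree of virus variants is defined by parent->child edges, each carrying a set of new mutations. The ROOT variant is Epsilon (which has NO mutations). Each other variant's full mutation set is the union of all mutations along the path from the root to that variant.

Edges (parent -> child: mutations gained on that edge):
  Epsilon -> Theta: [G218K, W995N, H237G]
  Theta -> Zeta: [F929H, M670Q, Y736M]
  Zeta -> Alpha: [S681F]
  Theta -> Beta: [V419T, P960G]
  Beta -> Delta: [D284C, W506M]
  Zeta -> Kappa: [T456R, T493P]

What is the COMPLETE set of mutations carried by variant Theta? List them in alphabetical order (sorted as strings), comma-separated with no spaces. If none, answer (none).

Answer: G218K,H237G,W995N

Derivation:
At Epsilon: gained [] -> total []
At Theta: gained ['G218K', 'W995N', 'H237G'] -> total ['G218K', 'H237G', 'W995N']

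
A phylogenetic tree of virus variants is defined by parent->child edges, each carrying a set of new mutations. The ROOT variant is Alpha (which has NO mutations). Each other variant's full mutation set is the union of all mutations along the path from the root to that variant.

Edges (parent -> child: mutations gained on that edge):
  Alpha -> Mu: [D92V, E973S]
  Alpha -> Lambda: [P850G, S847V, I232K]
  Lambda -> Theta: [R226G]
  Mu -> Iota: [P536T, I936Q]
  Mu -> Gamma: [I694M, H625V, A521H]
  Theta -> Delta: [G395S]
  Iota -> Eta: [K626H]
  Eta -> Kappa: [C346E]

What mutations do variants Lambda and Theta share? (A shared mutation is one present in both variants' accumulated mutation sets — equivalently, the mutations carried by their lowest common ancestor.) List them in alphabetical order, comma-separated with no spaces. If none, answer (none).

Accumulating mutations along path to Lambda:
  At Alpha: gained [] -> total []
  At Lambda: gained ['P850G', 'S847V', 'I232K'] -> total ['I232K', 'P850G', 'S847V']
Mutations(Lambda) = ['I232K', 'P850G', 'S847V']
Accumulating mutations along path to Theta:
  At Alpha: gained [] -> total []
  At Lambda: gained ['P850G', 'S847V', 'I232K'] -> total ['I232K', 'P850G', 'S847V']
  At Theta: gained ['R226G'] -> total ['I232K', 'P850G', 'R226G', 'S847V']
Mutations(Theta) = ['I232K', 'P850G', 'R226G', 'S847V']
Intersection: ['I232K', 'P850G', 'S847V'] ∩ ['I232K', 'P850G', 'R226G', 'S847V'] = ['I232K', 'P850G', 'S847V']

Answer: I232K,P850G,S847V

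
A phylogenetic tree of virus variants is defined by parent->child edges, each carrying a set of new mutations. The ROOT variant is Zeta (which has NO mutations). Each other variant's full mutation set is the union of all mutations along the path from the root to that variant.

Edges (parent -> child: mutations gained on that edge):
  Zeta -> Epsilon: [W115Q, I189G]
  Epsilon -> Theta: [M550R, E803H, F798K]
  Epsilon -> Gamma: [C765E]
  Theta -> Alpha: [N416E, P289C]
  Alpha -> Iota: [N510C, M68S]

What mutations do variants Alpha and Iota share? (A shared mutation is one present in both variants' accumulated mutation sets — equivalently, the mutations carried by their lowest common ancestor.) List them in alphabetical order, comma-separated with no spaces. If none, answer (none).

Answer: E803H,F798K,I189G,M550R,N416E,P289C,W115Q

Derivation:
Accumulating mutations along path to Alpha:
  At Zeta: gained [] -> total []
  At Epsilon: gained ['W115Q', 'I189G'] -> total ['I189G', 'W115Q']
  At Theta: gained ['M550R', 'E803H', 'F798K'] -> total ['E803H', 'F798K', 'I189G', 'M550R', 'W115Q']
  At Alpha: gained ['N416E', 'P289C'] -> total ['E803H', 'F798K', 'I189G', 'M550R', 'N416E', 'P289C', 'W115Q']
Mutations(Alpha) = ['E803H', 'F798K', 'I189G', 'M550R', 'N416E', 'P289C', 'W115Q']
Accumulating mutations along path to Iota:
  At Zeta: gained [] -> total []
  At Epsilon: gained ['W115Q', 'I189G'] -> total ['I189G', 'W115Q']
  At Theta: gained ['M550R', 'E803H', 'F798K'] -> total ['E803H', 'F798K', 'I189G', 'M550R', 'W115Q']
  At Alpha: gained ['N416E', 'P289C'] -> total ['E803H', 'F798K', 'I189G', 'M550R', 'N416E', 'P289C', 'W115Q']
  At Iota: gained ['N510C', 'M68S'] -> total ['E803H', 'F798K', 'I189G', 'M550R', 'M68S', 'N416E', 'N510C', 'P289C', 'W115Q']
Mutations(Iota) = ['E803H', 'F798K', 'I189G', 'M550R', 'M68S', 'N416E', 'N510C', 'P289C', 'W115Q']
Intersection: ['E803H', 'F798K', 'I189G', 'M550R', 'N416E', 'P289C', 'W115Q'] ∩ ['E803H', 'F798K', 'I189G', 'M550R', 'M68S', 'N416E', 'N510C', 'P289C', 'W115Q'] = ['E803H', 'F798K', 'I189G', 'M550R', 'N416E', 'P289C', 'W115Q']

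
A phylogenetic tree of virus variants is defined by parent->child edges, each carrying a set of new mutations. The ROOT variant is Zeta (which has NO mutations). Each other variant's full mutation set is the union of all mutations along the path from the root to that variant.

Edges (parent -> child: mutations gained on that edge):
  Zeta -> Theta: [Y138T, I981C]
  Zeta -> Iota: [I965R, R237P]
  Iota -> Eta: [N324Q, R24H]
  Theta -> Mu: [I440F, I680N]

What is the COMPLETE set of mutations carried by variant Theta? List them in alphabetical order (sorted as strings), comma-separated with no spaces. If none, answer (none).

At Zeta: gained [] -> total []
At Theta: gained ['Y138T', 'I981C'] -> total ['I981C', 'Y138T']

Answer: I981C,Y138T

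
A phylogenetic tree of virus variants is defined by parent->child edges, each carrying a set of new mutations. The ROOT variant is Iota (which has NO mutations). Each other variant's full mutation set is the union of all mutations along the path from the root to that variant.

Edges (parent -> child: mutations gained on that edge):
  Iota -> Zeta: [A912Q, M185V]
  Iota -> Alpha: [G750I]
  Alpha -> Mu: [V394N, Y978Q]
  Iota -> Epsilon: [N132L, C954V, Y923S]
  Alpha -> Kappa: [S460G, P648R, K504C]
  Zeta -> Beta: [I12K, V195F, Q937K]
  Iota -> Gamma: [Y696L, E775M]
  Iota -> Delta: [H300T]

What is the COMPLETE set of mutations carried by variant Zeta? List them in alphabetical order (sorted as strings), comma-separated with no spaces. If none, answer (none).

Answer: A912Q,M185V

Derivation:
At Iota: gained [] -> total []
At Zeta: gained ['A912Q', 'M185V'] -> total ['A912Q', 'M185V']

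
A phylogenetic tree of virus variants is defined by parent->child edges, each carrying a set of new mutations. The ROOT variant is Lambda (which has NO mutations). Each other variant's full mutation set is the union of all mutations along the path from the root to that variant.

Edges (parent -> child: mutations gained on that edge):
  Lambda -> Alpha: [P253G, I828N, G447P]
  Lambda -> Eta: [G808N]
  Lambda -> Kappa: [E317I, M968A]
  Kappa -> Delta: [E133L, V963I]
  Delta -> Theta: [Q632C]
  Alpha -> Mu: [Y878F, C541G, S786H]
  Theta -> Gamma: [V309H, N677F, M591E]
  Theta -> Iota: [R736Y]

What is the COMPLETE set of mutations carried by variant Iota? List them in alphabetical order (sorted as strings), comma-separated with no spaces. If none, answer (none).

Answer: E133L,E317I,M968A,Q632C,R736Y,V963I

Derivation:
At Lambda: gained [] -> total []
At Kappa: gained ['E317I', 'M968A'] -> total ['E317I', 'M968A']
At Delta: gained ['E133L', 'V963I'] -> total ['E133L', 'E317I', 'M968A', 'V963I']
At Theta: gained ['Q632C'] -> total ['E133L', 'E317I', 'M968A', 'Q632C', 'V963I']
At Iota: gained ['R736Y'] -> total ['E133L', 'E317I', 'M968A', 'Q632C', 'R736Y', 'V963I']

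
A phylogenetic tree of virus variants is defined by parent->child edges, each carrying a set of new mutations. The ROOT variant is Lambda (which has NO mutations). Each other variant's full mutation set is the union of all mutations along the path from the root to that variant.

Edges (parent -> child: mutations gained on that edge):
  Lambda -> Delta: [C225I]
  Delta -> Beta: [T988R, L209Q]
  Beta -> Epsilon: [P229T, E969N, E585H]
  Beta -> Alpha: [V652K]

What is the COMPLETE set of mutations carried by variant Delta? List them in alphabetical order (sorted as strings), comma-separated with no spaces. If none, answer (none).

Answer: C225I

Derivation:
At Lambda: gained [] -> total []
At Delta: gained ['C225I'] -> total ['C225I']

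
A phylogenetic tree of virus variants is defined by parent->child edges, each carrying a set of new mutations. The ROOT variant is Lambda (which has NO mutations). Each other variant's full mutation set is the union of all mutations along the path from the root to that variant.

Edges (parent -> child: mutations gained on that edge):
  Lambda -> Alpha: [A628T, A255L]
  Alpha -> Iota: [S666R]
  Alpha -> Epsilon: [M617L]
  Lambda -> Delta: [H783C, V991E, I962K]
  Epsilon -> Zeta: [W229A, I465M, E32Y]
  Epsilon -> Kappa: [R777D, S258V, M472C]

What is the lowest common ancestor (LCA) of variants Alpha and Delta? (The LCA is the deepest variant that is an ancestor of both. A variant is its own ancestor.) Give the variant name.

Path from root to Alpha: Lambda -> Alpha
  ancestors of Alpha: {Lambda, Alpha}
Path from root to Delta: Lambda -> Delta
  ancestors of Delta: {Lambda, Delta}
Common ancestors: {Lambda}
Walk up from Delta: Delta (not in ancestors of Alpha), Lambda (in ancestors of Alpha)
Deepest common ancestor (LCA) = Lambda

Answer: Lambda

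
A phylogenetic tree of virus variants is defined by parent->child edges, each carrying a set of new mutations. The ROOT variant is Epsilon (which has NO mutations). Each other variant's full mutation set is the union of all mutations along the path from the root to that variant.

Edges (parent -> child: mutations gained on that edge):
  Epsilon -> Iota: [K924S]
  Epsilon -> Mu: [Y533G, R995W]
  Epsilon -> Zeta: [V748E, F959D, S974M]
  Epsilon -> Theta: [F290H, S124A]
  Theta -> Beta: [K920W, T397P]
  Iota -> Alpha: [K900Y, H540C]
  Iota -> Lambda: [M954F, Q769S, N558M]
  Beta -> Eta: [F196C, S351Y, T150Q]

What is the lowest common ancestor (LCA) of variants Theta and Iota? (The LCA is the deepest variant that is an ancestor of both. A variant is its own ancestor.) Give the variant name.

Answer: Epsilon

Derivation:
Path from root to Theta: Epsilon -> Theta
  ancestors of Theta: {Epsilon, Theta}
Path from root to Iota: Epsilon -> Iota
  ancestors of Iota: {Epsilon, Iota}
Common ancestors: {Epsilon}
Walk up from Iota: Iota (not in ancestors of Theta), Epsilon (in ancestors of Theta)
Deepest common ancestor (LCA) = Epsilon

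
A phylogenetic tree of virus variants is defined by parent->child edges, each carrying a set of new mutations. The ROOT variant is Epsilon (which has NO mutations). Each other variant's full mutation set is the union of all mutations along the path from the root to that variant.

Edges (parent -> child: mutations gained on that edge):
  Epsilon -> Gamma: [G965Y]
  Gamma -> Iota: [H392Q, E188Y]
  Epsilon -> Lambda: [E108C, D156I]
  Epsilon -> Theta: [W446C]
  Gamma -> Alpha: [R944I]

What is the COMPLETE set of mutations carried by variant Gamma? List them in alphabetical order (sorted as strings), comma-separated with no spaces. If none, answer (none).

Answer: G965Y

Derivation:
At Epsilon: gained [] -> total []
At Gamma: gained ['G965Y'] -> total ['G965Y']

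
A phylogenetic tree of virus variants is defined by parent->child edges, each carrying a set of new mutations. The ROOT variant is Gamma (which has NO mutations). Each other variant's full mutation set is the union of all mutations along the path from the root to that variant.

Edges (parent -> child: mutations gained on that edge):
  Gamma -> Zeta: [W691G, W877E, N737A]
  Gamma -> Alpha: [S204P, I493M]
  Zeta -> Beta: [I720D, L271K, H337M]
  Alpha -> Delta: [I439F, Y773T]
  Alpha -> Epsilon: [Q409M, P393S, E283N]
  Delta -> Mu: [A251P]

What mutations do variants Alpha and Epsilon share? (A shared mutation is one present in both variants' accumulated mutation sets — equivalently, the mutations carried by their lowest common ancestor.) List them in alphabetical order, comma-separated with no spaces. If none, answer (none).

Accumulating mutations along path to Alpha:
  At Gamma: gained [] -> total []
  At Alpha: gained ['S204P', 'I493M'] -> total ['I493M', 'S204P']
Mutations(Alpha) = ['I493M', 'S204P']
Accumulating mutations along path to Epsilon:
  At Gamma: gained [] -> total []
  At Alpha: gained ['S204P', 'I493M'] -> total ['I493M', 'S204P']
  At Epsilon: gained ['Q409M', 'P393S', 'E283N'] -> total ['E283N', 'I493M', 'P393S', 'Q409M', 'S204P']
Mutations(Epsilon) = ['E283N', 'I493M', 'P393S', 'Q409M', 'S204P']
Intersection: ['I493M', 'S204P'] ∩ ['E283N', 'I493M', 'P393S', 'Q409M', 'S204P'] = ['I493M', 'S204P']

Answer: I493M,S204P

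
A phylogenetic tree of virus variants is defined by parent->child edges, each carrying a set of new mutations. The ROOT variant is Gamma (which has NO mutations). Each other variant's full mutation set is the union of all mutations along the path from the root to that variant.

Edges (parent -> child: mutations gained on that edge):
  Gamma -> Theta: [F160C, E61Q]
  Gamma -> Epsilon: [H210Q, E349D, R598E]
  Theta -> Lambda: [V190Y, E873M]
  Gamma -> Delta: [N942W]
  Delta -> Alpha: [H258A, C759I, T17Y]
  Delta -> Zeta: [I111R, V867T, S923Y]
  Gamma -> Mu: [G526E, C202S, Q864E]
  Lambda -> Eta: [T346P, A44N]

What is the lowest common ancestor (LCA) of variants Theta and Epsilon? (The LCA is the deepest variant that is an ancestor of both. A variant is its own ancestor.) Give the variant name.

Answer: Gamma

Derivation:
Path from root to Theta: Gamma -> Theta
  ancestors of Theta: {Gamma, Theta}
Path from root to Epsilon: Gamma -> Epsilon
  ancestors of Epsilon: {Gamma, Epsilon}
Common ancestors: {Gamma}
Walk up from Epsilon: Epsilon (not in ancestors of Theta), Gamma (in ancestors of Theta)
Deepest common ancestor (LCA) = Gamma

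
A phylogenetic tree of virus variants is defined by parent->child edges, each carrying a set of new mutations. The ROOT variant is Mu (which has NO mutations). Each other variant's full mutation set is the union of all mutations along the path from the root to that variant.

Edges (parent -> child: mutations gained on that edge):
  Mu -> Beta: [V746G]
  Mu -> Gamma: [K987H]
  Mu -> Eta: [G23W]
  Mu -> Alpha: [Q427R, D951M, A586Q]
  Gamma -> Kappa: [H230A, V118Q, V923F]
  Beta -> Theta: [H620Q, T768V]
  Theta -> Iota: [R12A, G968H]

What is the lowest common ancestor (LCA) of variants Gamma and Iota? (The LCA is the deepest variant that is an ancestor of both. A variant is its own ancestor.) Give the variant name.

Answer: Mu

Derivation:
Path from root to Gamma: Mu -> Gamma
  ancestors of Gamma: {Mu, Gamma}
Path from root to Iota: Mu -> Beta -> Theta -> Iota
  ancestors of Iota: {Mu, Beta, Theta, Iota}
Common ancestors: {Mu}
Walk up from Iota: Iota (not in ancestors of Gamma), Theta (not in ancestors of Gamma), Beta (not in ancestors of Gamma), Mu (in ancestors of Gamma)
Deepest common ancestor (LCA) = Mu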